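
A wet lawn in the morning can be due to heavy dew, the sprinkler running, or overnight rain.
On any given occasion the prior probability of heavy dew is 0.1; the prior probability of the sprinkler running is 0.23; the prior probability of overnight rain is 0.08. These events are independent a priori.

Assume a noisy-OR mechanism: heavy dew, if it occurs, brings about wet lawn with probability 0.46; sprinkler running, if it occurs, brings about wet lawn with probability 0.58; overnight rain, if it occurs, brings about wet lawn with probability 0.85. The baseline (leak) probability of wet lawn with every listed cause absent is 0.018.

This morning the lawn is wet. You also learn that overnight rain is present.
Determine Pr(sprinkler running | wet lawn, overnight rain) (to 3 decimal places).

Under noisy-OR, P(wet lawn | causes) = 1 − (1−0.018)·∏(1−qᵢ) over the active causes.
P(wet lawn | overnight rain) = 0.8527·0.9·0.77 + 0.938134·0.9·0.23 + 0.920458·0.1·0.77 + 0.966592·0.1·0.23 = 0.590921 + 0.194194 + 0.070875 + 0.022232 = 0.878222
Restricting to configurations with sprinkler running present: 0.194194 + 0.022232 = 0.216426.
P(sprinkler running | wet lawn, overnight rain) = 0.216426 / 0.878222 ≈ 0.246

Pr(sprinkler running | wet lawn, overnight rain) ≈ 0.246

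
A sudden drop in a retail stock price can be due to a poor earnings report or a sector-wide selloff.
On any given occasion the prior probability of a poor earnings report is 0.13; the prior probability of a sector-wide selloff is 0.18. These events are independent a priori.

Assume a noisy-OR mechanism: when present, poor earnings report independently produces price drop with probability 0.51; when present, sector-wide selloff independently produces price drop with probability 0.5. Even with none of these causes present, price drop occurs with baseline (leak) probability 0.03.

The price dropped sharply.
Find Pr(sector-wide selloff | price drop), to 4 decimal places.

Under noisy-OR, P(price drop | causes) = 1 − (1−0.03)·∏(1−qᵢ) over the active causes.
By total probability over the 4 (poor earnings report, sector-wide selloff) configurations:
  P(price drop) = 0.03×0.87×0.82 + 0.515×0.87×0.18 + 0.5247×0.13×0.82 + 0.76235×0.13×0.18
        = 0.021402 + 0.080649 + 0.055933 + 0.017839 = 0.175823
The terms with sector-wide selloff present sum to 0.098488, so
  P(sector-wide selloff | price drop) = 0.098488 / 0.175823 ≈ 0.5602

Pr(sector-wide selloff | price drop) ≈ 0.5602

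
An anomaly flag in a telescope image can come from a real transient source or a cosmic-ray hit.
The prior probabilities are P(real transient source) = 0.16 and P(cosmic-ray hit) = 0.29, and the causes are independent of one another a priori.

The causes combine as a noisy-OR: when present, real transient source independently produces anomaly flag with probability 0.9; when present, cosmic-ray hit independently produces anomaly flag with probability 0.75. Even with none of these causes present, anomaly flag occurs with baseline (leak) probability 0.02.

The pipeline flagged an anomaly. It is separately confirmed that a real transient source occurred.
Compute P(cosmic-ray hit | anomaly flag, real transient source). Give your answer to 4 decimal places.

Under noisy-OR, P(anomaly flag | causes) = 1 − (1−0.02)·∏(1−qᵢ) over the active causes.
P(anomaly flag | real transient source) = 0.902·0.71 + 0.9755·0.29 = 0.640420 + 0.282895 = 0.923315
Of this, 0.282895 comes from 0.9755·0.29 (the cosmic-ray hit=true cases).
Hence the posterior is 0.282895/0.923315 ≈ 0.3064.

P(cosmic-ray hit | anomaly flag, real transient source) ≈ 0.3064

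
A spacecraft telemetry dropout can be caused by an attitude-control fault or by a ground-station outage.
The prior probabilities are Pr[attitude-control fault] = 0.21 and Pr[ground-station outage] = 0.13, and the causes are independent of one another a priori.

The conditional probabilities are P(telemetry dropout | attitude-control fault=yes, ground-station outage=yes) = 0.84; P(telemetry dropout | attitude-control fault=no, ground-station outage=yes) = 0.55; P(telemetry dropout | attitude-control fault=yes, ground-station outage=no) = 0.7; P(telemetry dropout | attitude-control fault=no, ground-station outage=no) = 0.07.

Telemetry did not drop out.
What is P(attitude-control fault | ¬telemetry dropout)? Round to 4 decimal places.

P(attitude-control fault | ¬telemetry dropout) ≈ 0.0795

For the numerator, keep only attitude-control fault=true terms: 0.054810 + 0.004368 = 0.059178
Normalizer over all consistent configurations: 0.93×0.79×0.87 + 0.45×0.79×0.13 + 0.3×0.21×0.87 + 0.16×0.21×0.13 = 0.744582
Posterior = 0.059178 / 0.744582 ≈ 0.0795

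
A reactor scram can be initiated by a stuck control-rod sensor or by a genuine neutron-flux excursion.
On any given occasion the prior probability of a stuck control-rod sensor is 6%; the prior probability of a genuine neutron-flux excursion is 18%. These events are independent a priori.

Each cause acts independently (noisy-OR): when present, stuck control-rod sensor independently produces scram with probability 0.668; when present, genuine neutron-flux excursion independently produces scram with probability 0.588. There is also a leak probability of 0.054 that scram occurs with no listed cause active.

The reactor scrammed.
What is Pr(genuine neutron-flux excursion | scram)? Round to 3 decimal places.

Under noisy-OR, P(scram | causes) = 1 − (1−0.054)·∏(1−qᵢ) over the active causes.
Weight on genuine neutron-flux excursion=true, given the evidence: 0.103254 + 0.009403 = 0.112657
The normalizing constant is 0.054*0.94*0.82 + 0.610248*0.94*0.18 + 0.685928*0.06*0.82 + 0.870602*0.06*0.18 = 0.188028
P(genuine neutron-flux excursion | scram) = 0.112657/0.188028 ≈ 0.599

Pr(genuine neutron-flux excursion | scram) ≈ 0.599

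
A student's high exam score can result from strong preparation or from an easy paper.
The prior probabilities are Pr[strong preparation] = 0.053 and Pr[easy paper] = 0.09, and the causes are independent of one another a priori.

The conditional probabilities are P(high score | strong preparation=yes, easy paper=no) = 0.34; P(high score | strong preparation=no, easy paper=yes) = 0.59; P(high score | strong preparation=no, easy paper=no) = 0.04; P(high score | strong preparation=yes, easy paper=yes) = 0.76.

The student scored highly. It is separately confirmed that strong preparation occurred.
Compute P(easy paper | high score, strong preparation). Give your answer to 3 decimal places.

By total probability over both values of easy paper:
  P(high score | strong preparation) = 0.34*0.91 + 0.76*0.09
        = 0.309400 + 0.068400 = 0.377800
Keeping only the easy paper-present terms gives 0.068400, so
  P(easy paper | high score, strong preparation) = 0.068400 / 0.377800 ≈ 0.181

P(easy paper | high score, strong preparation) ≈ 0.181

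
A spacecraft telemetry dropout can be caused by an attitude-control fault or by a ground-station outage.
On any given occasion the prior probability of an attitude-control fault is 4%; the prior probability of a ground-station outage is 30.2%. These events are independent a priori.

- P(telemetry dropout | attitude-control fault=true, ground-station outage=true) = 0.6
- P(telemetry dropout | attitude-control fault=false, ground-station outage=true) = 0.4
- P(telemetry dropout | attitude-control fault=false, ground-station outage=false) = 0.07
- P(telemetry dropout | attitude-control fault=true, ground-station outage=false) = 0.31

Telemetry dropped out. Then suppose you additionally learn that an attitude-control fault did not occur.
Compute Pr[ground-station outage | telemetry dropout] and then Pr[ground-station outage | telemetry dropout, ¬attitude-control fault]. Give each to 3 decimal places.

Pr[ground-station outage | telemetry dropout] ≈ 0.689; Pr[ground-station outage | telemetry dropout, ¬attitude-control fault] ≈ 0.712

Weight on ground-station outage=true, given the evidence: 0.115968 + 0.007248 = 0.123216
Denominator P(telemetry dropout): 0.07×0.96×0.698 + 0.4×0.96×0.302 + 0.31×0.04×0.698 + 0.6×0.04×0.302 = 0.178777
Posterior = 0.123216 / 0.178777 ≈ 0.689

With the extra evidence:
Sum P(telemetry dropout|·) weighted by the priors over both values of ground-station outage:
  P(telemetry dropout | ¬attitude-control fault) = 0.07·0.698 + 0.4·0.302
        = 0.048860 + 0.120800 = 0.169660
Configurations with ground-station outage contribute 0.120800, so
  P(ground-station outage | telemetry dropout, ¬attitude-control fault) = 0.120800 / 0.169660 ≈ 0.712
Ruling out attitude-control fault raises the posterior on ground-station outage — the flip side of explaining away.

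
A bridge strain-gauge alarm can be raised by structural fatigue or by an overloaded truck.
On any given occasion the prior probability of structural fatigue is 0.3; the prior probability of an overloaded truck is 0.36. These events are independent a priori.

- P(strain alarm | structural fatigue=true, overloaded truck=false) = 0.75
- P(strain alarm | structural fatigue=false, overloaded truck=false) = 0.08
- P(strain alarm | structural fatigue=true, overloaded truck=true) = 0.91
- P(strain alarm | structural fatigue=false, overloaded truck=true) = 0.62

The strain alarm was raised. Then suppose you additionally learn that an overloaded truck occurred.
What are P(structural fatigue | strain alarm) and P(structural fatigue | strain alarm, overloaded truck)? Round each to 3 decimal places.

For the numerator, keep only structural fatigue=true terms: 0.144000 + 0.098280 = 0.242280
Normalizer over all consistent configurations: 0.08×0.7×0.64 + 0.62×0.7×0.36 + 0.75×0.3×0.64 + 0.91×0.3×0.36 = 0.434360
Posterior = 0.242280 / 0.434360 ≈ 0.558

With the extra evidence:
By total probability over both values of structural fatigue:
  P(strain alarm | overloaded truck) = 0.62·0.7 + 0.91·0.3
        = 0.434000 + 0.273000 = 0.707000
Keeping only the structural fatigue-present terms gives 0.273000, so
  P(structural fatigue | strain alarm, overloaded truck) = 0.273000 / 0.707000 ≈ 0.386
The drop from 0.558 to 0.386 is the explaining-away (discounting) effect.

P(structural fatigue | strain alarm) ≈ 0.558; P(structural fatigue | strain alarm, overloaded truck) ≈ 0.386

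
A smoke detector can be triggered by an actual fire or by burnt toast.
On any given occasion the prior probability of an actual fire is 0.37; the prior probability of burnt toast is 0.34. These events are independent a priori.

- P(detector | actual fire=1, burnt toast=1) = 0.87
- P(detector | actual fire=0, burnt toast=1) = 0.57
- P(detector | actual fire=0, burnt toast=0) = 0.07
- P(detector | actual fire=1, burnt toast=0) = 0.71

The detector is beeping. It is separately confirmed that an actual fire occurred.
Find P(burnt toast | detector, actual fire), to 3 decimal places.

Sum P(detector|·) weighted by the priors over both values of burnt toast:
  P(detector | actual fire) = 0.71*0.66 + 0.87*0.34
        = 0.468600 + 0.295800 = 0.764400
Configurations with burnt toast contribute 0.295800, so
  P(burnt toast | detector, actual fire) = 0.295800 / 0.764400 ≈ 0.387

P(burnt toast | detector, actual fire) ≈ 0.387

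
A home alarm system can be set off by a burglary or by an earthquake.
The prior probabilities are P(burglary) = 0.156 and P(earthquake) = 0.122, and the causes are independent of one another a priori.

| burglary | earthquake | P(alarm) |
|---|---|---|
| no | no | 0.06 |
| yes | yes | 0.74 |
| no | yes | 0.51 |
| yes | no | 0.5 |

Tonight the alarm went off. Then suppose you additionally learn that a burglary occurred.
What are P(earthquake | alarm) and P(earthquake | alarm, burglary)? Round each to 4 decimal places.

Numerator (weight on configurations with earthquake): 0.052514 + 0.014084 = 0.066598
Denominator P(alarm): 0.06×0.844×0.878 + 0.51×0.844×0.122 + 0.5×0.156×0.878 + 0.74×0.156×0.122 = 0.179544
P(earthquake | alarm) = 0.066598/0.179544 ≈ 0.3709

Now also conditioning on burglary=true:
By total probability over both values of earthquake:
  P(alarm | burglary) = 0.5*0.878 + 0.74*0.122
        = 0.439000 + 0.090280 = 0.529280
Keeping only the earthquake-present terms gives 0.090280, so
  P(earthquake | alarm, burglary) = 0.090280 / 0.529280 ≈ 0.1706

P(earthquake | alarm) ≈ 0.3709; P(earthquake | alarm, burglary) ≈ 0.1706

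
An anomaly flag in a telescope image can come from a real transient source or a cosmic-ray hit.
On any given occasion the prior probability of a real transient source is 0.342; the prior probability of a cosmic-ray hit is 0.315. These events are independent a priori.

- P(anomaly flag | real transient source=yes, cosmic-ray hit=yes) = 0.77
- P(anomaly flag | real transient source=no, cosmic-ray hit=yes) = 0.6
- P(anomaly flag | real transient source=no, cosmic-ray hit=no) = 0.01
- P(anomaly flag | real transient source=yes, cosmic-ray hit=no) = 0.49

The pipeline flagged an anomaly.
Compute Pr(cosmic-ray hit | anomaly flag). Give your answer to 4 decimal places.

Pr(cosmic-ray hit | anomaly flag) ≈ 0.6347

Enumerate the 4 (real transient source, cosmic-ray hit) configurations and weight by the priors:
  P(anomaly flag) = 0.01·0.658·0.685 + 0.6·0.658·0.315 + 0.49·0.342·0.685 + 0.77·0.342·0.315
        = 0.004507 + 0.124362 + 0.114792 + 0.082952 = 0.326613
Keeping only the cosmic-ray hit-present terms gives 0.207314, so
  P(cosmic-ray hit | anomaly flag) = 0.207314 / 0.326613 ≈ 0.6347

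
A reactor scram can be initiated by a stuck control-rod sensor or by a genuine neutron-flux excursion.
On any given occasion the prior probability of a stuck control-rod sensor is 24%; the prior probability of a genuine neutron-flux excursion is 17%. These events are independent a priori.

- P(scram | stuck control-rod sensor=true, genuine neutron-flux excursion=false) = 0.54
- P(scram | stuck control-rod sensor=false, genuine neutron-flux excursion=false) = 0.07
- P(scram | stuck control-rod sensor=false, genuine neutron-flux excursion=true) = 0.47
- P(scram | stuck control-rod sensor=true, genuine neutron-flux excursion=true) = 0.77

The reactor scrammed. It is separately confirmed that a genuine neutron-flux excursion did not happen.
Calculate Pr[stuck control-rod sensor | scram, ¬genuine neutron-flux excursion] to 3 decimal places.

Pr[stuck control-rod sensor | scram, ¬genuine neutron-flux excursion] ≈ 0.709

Numerator (weight on configurations with stuck control-rod sensor): 0.54×0.24 = 0.129600
Normalizer over all consistent configurations: 0.07×0.76 + 0.54×0.24 = 0.182800
P(stuck control-rod sensor | scram, ¬genuine neutron-flux excursion) = 0.129600/0.182800 ≈ 0.709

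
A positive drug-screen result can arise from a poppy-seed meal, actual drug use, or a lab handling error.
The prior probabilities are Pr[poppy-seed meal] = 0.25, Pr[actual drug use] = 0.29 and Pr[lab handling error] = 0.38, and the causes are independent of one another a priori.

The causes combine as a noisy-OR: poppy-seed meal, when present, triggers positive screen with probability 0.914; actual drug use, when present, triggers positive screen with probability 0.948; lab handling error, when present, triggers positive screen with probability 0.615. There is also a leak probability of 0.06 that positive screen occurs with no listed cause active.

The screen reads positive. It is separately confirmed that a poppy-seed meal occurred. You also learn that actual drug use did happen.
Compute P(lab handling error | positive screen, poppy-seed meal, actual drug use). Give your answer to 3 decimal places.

P(lab handling error | positive screen, poppy-seed meal, actual drug use) ≈ 0.381

Under noisy-OR, P(positive screen | causes) = 1 − (1−0.06)·∏(1−qᵢ) over the active causes.
P(positive screen | poppy-seed meal, actual drug use) = 0.995796·0.62 + 0.998382·0.38 = 0.617394 + 0.379385 = 0.996779
The lab handling error-present share is 0.998382·0.38 = 0.379385.
So P(lab handling error | positive screen, poppy-seed meal, actual drug use) = 0.379385/0.996779 ≈ 0.381.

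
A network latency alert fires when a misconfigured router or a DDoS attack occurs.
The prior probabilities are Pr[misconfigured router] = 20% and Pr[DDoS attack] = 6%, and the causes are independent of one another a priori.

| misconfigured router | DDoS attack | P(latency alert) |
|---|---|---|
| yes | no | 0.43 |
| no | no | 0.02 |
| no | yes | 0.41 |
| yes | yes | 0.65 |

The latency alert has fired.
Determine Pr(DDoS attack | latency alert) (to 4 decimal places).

By total probability over the 4 (misconfigured router, DDoS attack) configurations:
  P(latency alert) = 0.02×0.8×0.94 + 0.41×0.8×0.06 + 0.43×0.2×0.94 + 0.65×0.2×0.06
        = 0.015040 + 0.019680 + 0.080840 + 0.007800 = 0.123360
Keeping only the DDoS attack-present terms gives 0.027480, so
  P(DDoS attack | latency alert) = 0.027480 / 0.123360 ≈ 0.2228

Pr(DDoS attack | latency alert) ≈ 0.2228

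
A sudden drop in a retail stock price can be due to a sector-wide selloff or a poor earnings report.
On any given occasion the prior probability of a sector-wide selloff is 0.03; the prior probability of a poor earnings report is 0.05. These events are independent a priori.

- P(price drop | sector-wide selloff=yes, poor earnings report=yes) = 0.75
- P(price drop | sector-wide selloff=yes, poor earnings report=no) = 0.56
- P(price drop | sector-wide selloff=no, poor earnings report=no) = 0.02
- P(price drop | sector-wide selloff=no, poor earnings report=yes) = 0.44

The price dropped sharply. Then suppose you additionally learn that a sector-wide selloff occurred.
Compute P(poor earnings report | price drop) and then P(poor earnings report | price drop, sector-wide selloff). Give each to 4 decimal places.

By total probability over the 4 (sector-wide selloff, poor earnings report) configurations:
  P(price drop) = 0.02·0.97·0.95 + 0.44·0.97·0.05 + 0.56·0.03·0.95 + 0.75·0.03·0.05
        = 0.018430 + 0.021340 + 0.015960 + 0.001125 = 0.056855
Configurations with poor earnings report contribute 0.022465, so
  P(poor earnings report | price drop) = 0.022465 / 0.056855 ≈ 0.3951

Now condition on the additional information:
Weight on poor earnings report=true, given the evidence: 0.75×0.05 = 0.037500
Denominator P(price drop | sector-wide selloff): 0.56×0.95 + 0.75×0.05 = 0.569500
Posterior = 0.037500 / 0.569500 ≈ 0.0658
This is intercausal reasoning (explaining away): once sector-wide selloff accounts for the price drop, poor earnings report becomes less likely.

P(poor earnings report | price drop) ≈ 0.3951; P(poor earnings report | price drop, sector-wide selloff) ≈ 0.0658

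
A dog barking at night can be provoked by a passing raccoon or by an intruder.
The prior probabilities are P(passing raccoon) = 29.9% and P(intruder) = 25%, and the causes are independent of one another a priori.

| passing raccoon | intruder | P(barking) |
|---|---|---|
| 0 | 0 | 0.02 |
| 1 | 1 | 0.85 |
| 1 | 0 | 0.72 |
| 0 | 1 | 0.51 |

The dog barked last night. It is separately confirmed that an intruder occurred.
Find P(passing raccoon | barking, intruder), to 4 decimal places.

By total probability over both values of passing raccoon:
  P(barking | intruder) = 0.51·0.701 + 0.85·0.299
        = 0.357510 + 0.254150 = 0.611660
Configurations with passing raccoon contribute 0.254150, so
  P(passing raccoon | barking, intruder) = 0.254150 / 0.611660 ≈ 0.4155

P(passing raccoon | barking, intruder) ≈ 0.4155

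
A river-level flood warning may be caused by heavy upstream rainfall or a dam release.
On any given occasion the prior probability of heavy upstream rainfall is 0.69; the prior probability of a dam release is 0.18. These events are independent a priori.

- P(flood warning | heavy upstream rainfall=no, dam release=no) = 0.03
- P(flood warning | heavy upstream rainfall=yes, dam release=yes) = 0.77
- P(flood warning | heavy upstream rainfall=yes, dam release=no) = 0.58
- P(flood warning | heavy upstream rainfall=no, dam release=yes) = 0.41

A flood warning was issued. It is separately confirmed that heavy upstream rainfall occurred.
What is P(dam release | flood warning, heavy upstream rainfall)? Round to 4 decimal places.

P(dam release | flood warning, heavy upstream rainfall) ≈ 0.2257

Weight on dam release=true, given the evidence: 0.77·0.18 = 0.138600
Normalizer over all consistent configurations: 0.58·0.82 + 0.77·0.18 = 0.614200
Posterior = 0.138600 / 0.614200 ≈ 0.2257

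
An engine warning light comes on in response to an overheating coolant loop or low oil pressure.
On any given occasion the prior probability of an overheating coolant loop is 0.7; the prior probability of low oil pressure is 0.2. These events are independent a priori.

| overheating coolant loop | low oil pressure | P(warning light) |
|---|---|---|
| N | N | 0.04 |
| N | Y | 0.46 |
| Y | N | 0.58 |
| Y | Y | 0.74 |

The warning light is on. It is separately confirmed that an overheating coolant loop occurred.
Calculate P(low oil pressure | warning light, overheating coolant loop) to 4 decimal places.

P(low oil pressure | warning light, overheating coolant loop) ≈ 0.2418

P(warning light | overheating coolant loop) = 0.58*0.8 + 0.74*0.2 = 0.464000 + 0.148000 = 0.612000
Restricting to configurations with low oil pressure present: 0.74*0.2 = 0.148000.
So P(low oil pressure | warning light, overheating coolant loop) = 0.148000/0.612000 ≈ 0.2418.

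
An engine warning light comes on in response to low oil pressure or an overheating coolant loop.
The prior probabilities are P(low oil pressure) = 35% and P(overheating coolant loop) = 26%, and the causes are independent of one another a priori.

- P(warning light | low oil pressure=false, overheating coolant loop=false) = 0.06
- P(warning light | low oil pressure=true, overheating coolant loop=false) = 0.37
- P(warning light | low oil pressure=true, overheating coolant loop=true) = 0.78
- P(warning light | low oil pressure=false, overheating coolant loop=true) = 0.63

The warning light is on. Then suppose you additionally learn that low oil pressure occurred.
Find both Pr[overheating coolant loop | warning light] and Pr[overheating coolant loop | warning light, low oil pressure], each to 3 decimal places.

Pr[overheating coolant loop | warning light] ≈ 0.587; Pr[overheating coolant loop | warning light, low oil pressure] ≈ 0.426

Enumerate the 4 (low oil pressure, overheating coolant loop) configurations and weight by the priors:
  P(warning light) = 0.06×0.65×0.74 + 0.63×0.65×0.26 + 0.37×0.35×0.74 + 0.78×0.35×0.26
        = 0.028860 + 0.106470 + 0.095830 + 0.070980 = 0.302140
The terms with overheating coolant loop present sum to 0.177450, so
  P(overheating coolant loop | warning light) = 0.177450 / 0.302140 ≈ 0.587

With the extra evidence:
P(warning light | low oil pressure) = 0.37·0.74 + 0.78·0.26 = 0.273800 + 0.202800 = 0.476600
Restricting to configurations with overheating coolant loop present: 0.78·0.26 = 0.202800.
So P(overheating coolant loop | warning light, low oil pressure) = 0.202800/0.476600 ≈ 0.426.
— low oil pressure explains away the evidence for overheating coolant loop.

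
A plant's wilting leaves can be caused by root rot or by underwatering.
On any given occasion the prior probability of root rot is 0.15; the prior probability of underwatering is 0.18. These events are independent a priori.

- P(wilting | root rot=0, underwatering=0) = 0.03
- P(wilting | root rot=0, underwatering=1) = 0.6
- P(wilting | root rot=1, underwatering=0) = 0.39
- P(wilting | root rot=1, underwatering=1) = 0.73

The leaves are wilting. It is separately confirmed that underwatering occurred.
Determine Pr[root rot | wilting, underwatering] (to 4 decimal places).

By total probability over both values of root rot:
  P(wilting | underwatering) = 0.6·0.85 + 0.73·0.15
        = 0.510000 + 0.109500 = 0.619500
Keeping only the root rot-present terms gives 0.109500, so
  P(root rot | wilting, underwatering) = 0.109500 / 0.619500 ≈ 0.1768

Pr[root rot | wilting, underwatering] ≈ 0.1768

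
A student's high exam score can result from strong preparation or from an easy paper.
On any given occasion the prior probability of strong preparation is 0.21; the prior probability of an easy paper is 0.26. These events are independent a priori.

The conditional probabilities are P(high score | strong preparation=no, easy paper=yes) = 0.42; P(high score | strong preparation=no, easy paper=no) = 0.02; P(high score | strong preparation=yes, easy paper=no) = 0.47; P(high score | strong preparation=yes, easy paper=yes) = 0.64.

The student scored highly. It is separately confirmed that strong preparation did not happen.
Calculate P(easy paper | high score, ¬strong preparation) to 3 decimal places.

P(easy paper | high score, ¬strong preparation) ≈ 0.881

P(high score | ¬strong preparation) = 0.02·0.74 + 0.42·0.26 = 0.014800 + 0.109200 = 0.124000
The easy paper-present share is 0.42·0.26 = 0.109200.
So P(easy paper | high score, ¬strong preparation) = 0.109200/0.124000 ≈ 0.881.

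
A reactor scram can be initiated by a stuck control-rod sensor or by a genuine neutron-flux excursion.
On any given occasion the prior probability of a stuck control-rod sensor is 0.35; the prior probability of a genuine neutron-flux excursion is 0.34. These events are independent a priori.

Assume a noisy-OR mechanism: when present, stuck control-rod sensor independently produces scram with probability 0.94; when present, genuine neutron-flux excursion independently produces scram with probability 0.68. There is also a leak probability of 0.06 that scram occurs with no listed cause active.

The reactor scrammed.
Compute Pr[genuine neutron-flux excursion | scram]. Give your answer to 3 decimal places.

Under noisy-OR, P(scram | causes) = 1 − (1−0.06)·∏(1−qᵢ) over the active causes.
P(scram) = 0.06·0.65·0.66 + 0.6992·0.65·0.34 + 0.9436·0.35·0.66 + 0.981952·0.35·0.34 = 0.025740 + 0.154523 + 0.217972 + 0.116852 = 0.515087
Of this, 0.271375 comes from 0.154523 + 0.116852 (the genuine neutron-flux excursion=true cases).
P(genuine neutron-flux excursion | scram) = 0.271375 / 0.515087 ≈ 0.527

Pr[genuine neutron-flux excursion | scram] ≈ 0.527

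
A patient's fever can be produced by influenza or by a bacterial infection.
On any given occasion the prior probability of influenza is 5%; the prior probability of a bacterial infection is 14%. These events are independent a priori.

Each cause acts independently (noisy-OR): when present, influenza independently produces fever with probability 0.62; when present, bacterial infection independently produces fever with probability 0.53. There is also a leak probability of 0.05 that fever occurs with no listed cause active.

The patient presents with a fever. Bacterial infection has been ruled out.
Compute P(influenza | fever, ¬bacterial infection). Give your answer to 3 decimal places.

P(influenza | fever, ¬bacterial infection) ≈ 0.402

Under noisy-OR, P(fever | causes) = 1 − (1−0.05)·∏(1−qᵢ) over the active causes.
P(fever | ¬bacterial infection) = 0.05×0.95 + 0.639×0.05 = 0.047500 + 0.031950 = 0.079450
The influenza-present share is 0.639×0.05 = 0.031950.
So P(influenza | fever, ¬bacterial infection) = 0.031950/0.079450 ≈ 0.402.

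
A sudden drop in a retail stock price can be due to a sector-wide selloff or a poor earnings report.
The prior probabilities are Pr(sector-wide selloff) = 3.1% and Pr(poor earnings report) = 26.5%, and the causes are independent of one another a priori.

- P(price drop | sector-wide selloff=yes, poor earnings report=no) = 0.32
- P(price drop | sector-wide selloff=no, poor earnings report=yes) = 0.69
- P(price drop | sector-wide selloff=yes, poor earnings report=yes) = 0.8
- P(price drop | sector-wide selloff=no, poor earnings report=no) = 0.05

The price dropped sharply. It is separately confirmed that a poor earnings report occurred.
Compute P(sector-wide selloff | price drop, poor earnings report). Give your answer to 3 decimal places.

P(sector-wide selloff | price drop, poor earnings report) ≈ 0.036

Weight on sector-wide selloff=true, given the evidence: 0.8*0.031 = 0.024800
Normalizer over all consistent configurations: 0.69*0.969 + 0.8*0.031 = 0.693410
Posterior = 0.024800 / 0.693410 ≈ 0.036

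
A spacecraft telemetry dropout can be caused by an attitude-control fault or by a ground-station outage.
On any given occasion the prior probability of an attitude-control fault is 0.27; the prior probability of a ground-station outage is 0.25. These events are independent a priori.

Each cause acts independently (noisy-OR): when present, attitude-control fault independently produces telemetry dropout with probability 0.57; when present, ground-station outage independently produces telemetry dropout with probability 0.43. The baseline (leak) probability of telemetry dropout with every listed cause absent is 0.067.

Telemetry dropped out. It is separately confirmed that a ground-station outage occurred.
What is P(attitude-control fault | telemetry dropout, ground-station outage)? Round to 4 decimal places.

Under noisy-OR, P(telemetry dropout | causes) = 1 − (1−0.067)·∏(1−qᵢ) over the active causes.
By total probability over both values of attitude-control fault:
  P(telemetry dropout | ground-station outage) = 0.46819·0.73 + 0.771322·0.27
        = 0.341779 + 0.208257 = 0.550036
The terms with attitude-control fault present sum to 0.208257, so
  P(attitude-control fault | telemetry dropout, ground-station outage) = 0.208257 / 0.550036 ≈ 0.3786

P(attitude-control fault | telemetry dropout, ground-station outage) ≈ 0.3786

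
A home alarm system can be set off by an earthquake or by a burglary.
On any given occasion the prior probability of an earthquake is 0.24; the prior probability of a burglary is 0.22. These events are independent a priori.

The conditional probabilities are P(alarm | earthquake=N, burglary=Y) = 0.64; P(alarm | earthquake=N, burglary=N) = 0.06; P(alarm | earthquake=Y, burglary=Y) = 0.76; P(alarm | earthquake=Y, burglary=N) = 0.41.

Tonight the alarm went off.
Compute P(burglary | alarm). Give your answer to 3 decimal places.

Sum P(alarm|·) weighted by the priors over the 4 (earthquake, burglary) configurations:
  P(alarm) = 0.06·0.76·0.78 + 0.64·0.76·0.22 + 0.41·0.24·0.78 + 0.76·0.24·0.22
        = 0.035568 + 0.107008 + 0.076752 + 0.040128 = 0.259456
The terms with burglary present sum to 0.147136, so
  P(burglary | alarm) = 0.147136 / 0.259456 ≈ 0.567

P(burglary | alarm) ≈ 0.567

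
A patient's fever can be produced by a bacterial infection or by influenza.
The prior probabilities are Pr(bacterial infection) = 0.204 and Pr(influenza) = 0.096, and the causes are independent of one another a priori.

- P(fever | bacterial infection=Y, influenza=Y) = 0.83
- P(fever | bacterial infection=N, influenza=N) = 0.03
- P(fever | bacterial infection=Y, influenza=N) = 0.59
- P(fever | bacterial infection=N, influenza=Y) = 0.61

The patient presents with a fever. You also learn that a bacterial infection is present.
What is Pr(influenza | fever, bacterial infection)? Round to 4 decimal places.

Enumerate both values of influenza and weight by the priors:
  P(fever | bacterial infection) = 0.59×0.904 + 0.83×0.096
        = 0.533360 + 0.079680 = 0.613040
The terms with influenza present sum to 0.079680, so
  P(influenza | fever, bacterial infection) = 0.079680 / 0.613040 ≈ 0.1300

Pr(influenza | fever, bacterial infection) ≈ 0.1300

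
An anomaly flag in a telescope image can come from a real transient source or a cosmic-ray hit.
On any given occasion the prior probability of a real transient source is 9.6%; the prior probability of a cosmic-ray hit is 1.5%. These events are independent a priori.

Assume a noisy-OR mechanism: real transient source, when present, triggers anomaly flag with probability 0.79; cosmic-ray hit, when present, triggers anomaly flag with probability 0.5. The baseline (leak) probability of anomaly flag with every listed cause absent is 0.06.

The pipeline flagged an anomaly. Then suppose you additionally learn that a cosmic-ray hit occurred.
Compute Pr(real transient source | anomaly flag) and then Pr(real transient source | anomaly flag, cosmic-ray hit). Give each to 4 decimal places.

Pr(real transient source | anomaly flag) ≈ 0.5602; Pr(real transient source | anomaly flag, cosmic-ray hit) ≈ 0.1530

Under noisy-OR, P(anomaly flag | causes) = 1 − (1−0.06)·∏(1−qᵢ) over the active causes.
Enumerate the 4 (real transient source, cosmic-ray hit) configurations and weight by the priors:
  P(anomaly flag) = 0.06×0.904×0.985 + 0.53×0.904×0.015 + 0.8026×0.096×0.985 + 0.9013×0.096×0.015
        = 0.053426 + 0.007187 + 0.075894 + 0.001298 = 0.137805
Keeping only the real transient source-present terms gives 0.077192, so
  P(real transient source | anomaly flag) = 0.077192 / 0.137805 ≈ 0.5602

Now also conditioning on cosmic-ray hit=true:
Numerator (weight on configurations with real transient source): 0.9013·0.096 = 0.086525
Denominator P(anomaly flag | cosmic-ray hit): 0.53·0.904 + 0.9013·0.096 = 0.565645
Posterior = 0.086525 / 0.565645 ≈ 0.1530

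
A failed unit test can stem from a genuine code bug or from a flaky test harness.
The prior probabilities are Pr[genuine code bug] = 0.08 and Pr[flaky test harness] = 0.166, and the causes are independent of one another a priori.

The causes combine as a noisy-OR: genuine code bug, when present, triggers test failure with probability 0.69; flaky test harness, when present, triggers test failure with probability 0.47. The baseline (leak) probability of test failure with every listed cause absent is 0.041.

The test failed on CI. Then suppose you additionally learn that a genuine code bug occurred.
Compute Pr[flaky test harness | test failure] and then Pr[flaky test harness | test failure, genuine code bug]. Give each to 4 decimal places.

Under noisy-OR, P(test failure | causes) = 1 − (1−0.041)·∏(1−qᵢ) over the active causes.
Sum P(test failure|·) weighted by the priors over the 4 (genuine code bug, flaky test harness) configurations:
  P(test failure) = 0.041×0.92×0.834 + 0.49173×0.92×0.166 + 0.70271×0.08×0.834 + 0.842436×0.08×0.166
        = 0.031458 + 0.075097 + 0.046885 + 0.011188 = 0.164628
Configurations with flaky test harness contribute 0.086285, so
  P(flaky test harness | test failure) = 0.086285 / 0.164628 ≈ 0.5241

With the extra evidence:
P(test failure | genuine code bug) = 0.70271×0.834 + 0.842436×0.166 = 0.586060 + 0.139844 = 0.725904
Restricting to configurations with flaky test harness present: 0.842436×0.166 = 0.139844.
P(flaky test harness | test failure, genuine code bug) = 0.139844 / 0.725904 ≈ 0.1926

Pr[flaky test harness | test failure] ≈ 0.5241; Pr[flaky test harness | test failure, genuine code bug] ≈ 0.1926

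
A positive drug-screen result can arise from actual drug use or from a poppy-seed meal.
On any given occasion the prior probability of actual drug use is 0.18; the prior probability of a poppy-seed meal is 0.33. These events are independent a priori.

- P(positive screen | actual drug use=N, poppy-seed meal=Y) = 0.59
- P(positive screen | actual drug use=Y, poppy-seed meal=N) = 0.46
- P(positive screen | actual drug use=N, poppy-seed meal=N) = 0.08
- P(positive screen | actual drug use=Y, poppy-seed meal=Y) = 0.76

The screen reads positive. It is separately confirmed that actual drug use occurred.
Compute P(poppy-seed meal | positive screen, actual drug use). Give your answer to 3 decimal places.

By total probability over both values of poppy-seed meal:
  P(positive screen | actual drug use) = 0.46×0.67 + 0.76×0.33
        = 0.308200 + 0.250800 = 0.559000
Keeping only the poppy-seed meal-present terms gives 0.250800, so
  P(poppy-seed meal | positive screen, actual drug use) = 0.250800 / 0.559000 ≈ 0.449

P(poppy-seed meal | positive screen, actual drug use) ≈ 0.449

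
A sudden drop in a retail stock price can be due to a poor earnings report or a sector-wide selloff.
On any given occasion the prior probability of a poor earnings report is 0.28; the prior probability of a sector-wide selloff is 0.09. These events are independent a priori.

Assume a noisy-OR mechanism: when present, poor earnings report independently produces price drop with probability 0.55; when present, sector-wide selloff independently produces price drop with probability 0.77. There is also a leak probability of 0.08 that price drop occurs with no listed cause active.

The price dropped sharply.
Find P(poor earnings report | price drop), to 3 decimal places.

P(poor earnings report | price drop) ≈ 0.624

Under noisy-OR, P(price drop | causes) = 1 − (1−0.08)·∏(1−qᵢ) over the active causes.
For the numerator, keep only poor earnings report=true terms: 0.149313 + 0.022800 = 0.172113
Denominator P(price drop): 0.08*0.72*0.91 + 0.7884*0.72*0.09 + 0.586*0.28*0.91 + 0.90478*0.28*0.09 = 0.275617
P(poor earnings report | price drop) = 0.172113/0.275617 ≈ 0.624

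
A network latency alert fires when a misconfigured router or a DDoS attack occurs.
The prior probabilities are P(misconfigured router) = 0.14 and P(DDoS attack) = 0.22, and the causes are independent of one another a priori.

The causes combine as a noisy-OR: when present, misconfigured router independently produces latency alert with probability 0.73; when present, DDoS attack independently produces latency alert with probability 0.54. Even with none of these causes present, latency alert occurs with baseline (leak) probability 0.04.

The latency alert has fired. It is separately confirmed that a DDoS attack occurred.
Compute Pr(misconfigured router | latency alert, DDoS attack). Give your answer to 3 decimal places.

Pr(misconfigured router | latency alert, DDoS attack) ≈ 0.204

Under noisy-OR, P(latency alert | causes) = 1 − (1−0.04)·∏(1−qᵢ) over the active causes.
Enumerate both values of misconfigured router and weight by the priors:
  P(latency alert | DDoS attack) = 0.5584*0.86 + 0.880768*0.14
        = 0.480224 + 0.123308 = 0.603532
Configurations with misconfigured router contribute 0.123308, so
  P(misconfigured router | latency alert, DDoS attack) = 0.123308 / 0.603532 ≈ 0.204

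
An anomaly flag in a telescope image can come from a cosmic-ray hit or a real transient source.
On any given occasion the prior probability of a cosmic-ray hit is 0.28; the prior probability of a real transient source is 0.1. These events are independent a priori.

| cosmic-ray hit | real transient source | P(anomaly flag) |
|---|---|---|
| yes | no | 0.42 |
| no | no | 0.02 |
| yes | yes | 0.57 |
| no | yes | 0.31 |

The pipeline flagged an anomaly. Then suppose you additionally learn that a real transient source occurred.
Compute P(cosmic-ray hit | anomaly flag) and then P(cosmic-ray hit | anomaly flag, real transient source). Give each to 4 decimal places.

Sum P(anomaly flag|·) weighted by the priors over the 4 (cosmic-ray hit, real transient source) configurations:
  P(anomaly flag) = 0.02·0.72·0.9 + 0.31·0.72·0.1 + 0.42·0.28·0.9 + 0.57·0.28·0.1
        = 0.012960 + 0.022320 + 0.105840 + 0.015960 = 0.157080
The terms with cosmic-ray hit present sum to 0.121800, so
  P(cosmic-ray hit | anomaly flag) = 0.121800 / 0.157080 ≈ 0.7754

With the extra evidence:
P(anomaly flag | real transient source) = 0.31×0.72 + 0.57×0.28 = 0.223200 + 0.159600 = 0.382800
Of this, 0.159600 comes from 0.57×0.28 (the cosmic-ray hit=true cases).
Hence the posterior is 0.159600/0.382800 ≈ 0.4169.
The drop from 0.7754 to 0.4169 is the explaining-away (discounting) effect.

P(cosmic-ray hit | anomaly flag) ≈ 0.7754; P(cosmic-ray hit | anomaly flag, real transient source) ≈ 0.4169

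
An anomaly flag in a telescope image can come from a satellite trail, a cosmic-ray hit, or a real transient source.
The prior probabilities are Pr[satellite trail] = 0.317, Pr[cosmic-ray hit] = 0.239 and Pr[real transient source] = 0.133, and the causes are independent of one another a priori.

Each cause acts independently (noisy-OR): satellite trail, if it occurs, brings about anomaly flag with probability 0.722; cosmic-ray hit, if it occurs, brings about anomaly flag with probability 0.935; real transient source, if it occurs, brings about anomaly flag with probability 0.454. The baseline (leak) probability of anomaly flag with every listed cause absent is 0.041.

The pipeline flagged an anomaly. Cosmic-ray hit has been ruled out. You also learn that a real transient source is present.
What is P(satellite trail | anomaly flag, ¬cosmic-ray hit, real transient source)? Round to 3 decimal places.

Under noisy-OR, P(anomaly flag | causes) = 1 − (1−0.041)·∏(1−qᵢ) over the active causes.
Sum P(anomaly flag|·) weighted by the priors over both values of satellite trail:
  P(anomaly flag | ¬cosmic-ray hit, real transient source) = 0.476386·0.683 + 0.854435·0.317
        = 0.325372 + 0.270856 = 0.596228
Keeping only the satellite trail-present terms gives 0.270856, so
  P(satellite trail | anomaly flag, ¬cosmic-ray hit, real transient source) = 0.270856 / 0.596228 ≈ 0.454

P(satellite trail | anomaly flag, ¬cosmic-ray hit, real transient source) ≈ 0.454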